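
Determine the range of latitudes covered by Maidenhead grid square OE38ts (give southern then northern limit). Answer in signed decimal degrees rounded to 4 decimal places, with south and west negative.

-41.2500, -41.2083

Field O=14, E=4: +14·20° lon, +4·10° lat → SW at lon 100°, lat -50°.
Square 3, 8: +3·2° lon, +8·1° lat → SW at lon 106°, lat -42°.
Subsquare t=19, s=18: +19·0.0833333° lon, +18·0.0416667° lat → SW at lon 107.583°, lat -41.25°.
Cell spans 0.0833333° lon × 0.0416667° lat.
south -41.2500, north -41.2083.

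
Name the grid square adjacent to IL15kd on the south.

IL15kc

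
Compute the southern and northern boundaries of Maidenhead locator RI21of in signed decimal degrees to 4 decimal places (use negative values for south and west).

Field R=17, I=8: +17·20° lon, +8·10° lat → SW at lon 160°, lat -10°.
Square 2, 1: +2·2° lon, +1·1° lat → SW at lon 164°, lat -9°.
Subsquare o=14, f=5: +14·0.0833333° lon, +5·0.0416667° lat → SW at lon 165.167°, lat -8.79167°.
Cell spans 0.0833333° lon × 0.0416667° lat.
south -8.7917, north -8.7500.

-8.7917, -8.7500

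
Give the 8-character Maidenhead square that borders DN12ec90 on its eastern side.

DN12fc00

Longitude extended square 9; +1 → 10, wraps to 0, carry into subsquare.
Longitude subsquare e = 4; +1 → 5 = f.
The latitude characters are unchanged.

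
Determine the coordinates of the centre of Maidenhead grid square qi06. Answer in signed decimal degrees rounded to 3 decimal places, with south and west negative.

-3.500, 141.000

Field Q=16, I=8: +16·20° lon, +8·10° lat → SW at lon 140°, lat -10°.
Square 0, 6: +0·2° lon, +6·1° lat → SW at lon 140°, lat -4°.
Cell spans 2° lon × 1° lat. Centre is SW corner plus half of each.
latitude -3.500, longitude 141.000.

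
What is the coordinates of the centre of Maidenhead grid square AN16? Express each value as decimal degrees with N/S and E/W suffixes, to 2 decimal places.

46.50° N, 177.00° W

Field A=0, N=13: +0·20° lon, +13·10° lat → SW at lon -180°, lat 40°.
Square 1, 6: +1·2° lon, +6·1° lat → SW at lon -178°, lat 46°.
Cell spans 2° lon × 1° lat. Centre is SW corner plus half of each.
latitude 46.50° N, longitude 177.00° W.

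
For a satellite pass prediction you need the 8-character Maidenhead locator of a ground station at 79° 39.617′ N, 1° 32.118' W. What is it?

IQ99fp58

Offset from 180°W / 90°S: lon 178.46470°, lat 169.66028°.
Field (20°×10°, letters A–R): 178.46470/20 → 8 → I, 169.66028/10 → 16 → Q; chars IQ.
Square (2°×1°, digits 0–9): 18.46470/2 → 9, 9.66028/1 → 9; chars 99.
Subsquare (5′×2.5′, letters a–x): 0.46470/0.0833333 → 5 → f, 0.66028/0.0416667 → 15 → p; chars fp.
Extended square (30″×15″, digits 0–9): 0.04803/0.00833333 → 5, 0.03528/0.00416667 → 8; chars 58.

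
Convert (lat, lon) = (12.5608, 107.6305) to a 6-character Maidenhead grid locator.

Offset from 180°W / 90°S: lon 287.6305°, lat 102.5608°.
Field: lon ⌊287.6305/20⌋ = 14 → O; lat ⌊102.5608/10⌋ = 10 → K.
Square: lon ⌊7.6305/2⌋ = 3; lat ⌊2.5608/1⌋ = 2.
Subsquare: lon ⌊1.6305/0.0833333⌋ = 19 → t; lat ⌊0.5608/0.0416667⌋ = 13 → n.

OK32tn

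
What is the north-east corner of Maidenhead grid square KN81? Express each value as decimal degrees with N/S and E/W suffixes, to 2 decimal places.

42.00° N, 38.00° E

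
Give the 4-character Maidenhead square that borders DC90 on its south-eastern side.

EB09

Longitude square 9; +1 → 10, wraps to 0, carry into field.
Longitude field D = 3; +1 → 4 = E.
Latitude square 0; −1 → -1, wraps to 9, carry into field.
Latitude field C = 2; −1 → 1 = B.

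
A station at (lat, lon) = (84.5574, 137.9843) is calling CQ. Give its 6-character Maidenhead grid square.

PR84xn

Offset from 180°W / 90°S: lon 317.9843°, lat 174.5574°.
Field (20°×10°, letters A–R): lon ⌊317.9843/20⌋ = 15 → P; lat ⌊174.5574/10⌋ = 17 → R.
Square (2°×1°, digits 0–9): lon ⌊17.9843/2⌋ = 8; lat ⌊4.5574/1⌋ = 4.
Subsquare (5′×2.5′, letters a–x): lon ⌊1.9843/0.0833333⌋ = 23 → x; lat ⌊0.5574/0.0416667⌋ = 13 → n.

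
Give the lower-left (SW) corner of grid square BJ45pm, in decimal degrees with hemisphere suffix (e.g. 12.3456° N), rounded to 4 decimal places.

Field B=1, J=9: +1·20° lon, +9·10° lat → SW at lon -160°, lat 0°.
Square 4, 5: +4·2° lon, +5·1° lat → SW at lon -152°, lat 5°.
Subsquare p=15, m=12: +15·0.0833333° lon, +12·0.0416667° lat → SW at lon -150.75°, lat 5.5°.
latitude 5.5000° N, longitude 150.7500° W.

5.5000° N, 150.7500° W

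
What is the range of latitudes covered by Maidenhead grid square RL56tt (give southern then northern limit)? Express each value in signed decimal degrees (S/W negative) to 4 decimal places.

26.7917, 26.8333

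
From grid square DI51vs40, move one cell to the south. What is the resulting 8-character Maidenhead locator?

DI51vr49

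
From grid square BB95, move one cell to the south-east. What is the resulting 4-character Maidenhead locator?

CB04

Longitude square 9; +1 → 10, wraps to 0, carry into field.
Longitude field B = 1; +1 → 2 = C.
Latitude square 5; −1 → 4.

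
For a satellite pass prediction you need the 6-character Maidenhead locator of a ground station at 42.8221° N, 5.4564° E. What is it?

JN22rt

Shift to the Maidenhead origin (180°W, 90°S): lon 185.4564, lat 132.8221.
Field (20°×10°, letters A–R): 185.4564/20 → 9 → J, 132.8221/10 → 13 → N; chars JN.
Square (2°×1°, digits 0–9): 5.4564/2 → 2, 2.8221/1 → 2; chars 22.
Subsquare (5′×2.5′, letters a–x): 1.4564/0.0833333 → 17 → r, 0.8221/0.0416667 → 19 → t; chars rt.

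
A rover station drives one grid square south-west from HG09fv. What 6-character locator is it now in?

HG09eu

Longitude subsquare f = 5; −1 → 4 = e.
Latitude subsquare v = 21; −1 → 20 = u.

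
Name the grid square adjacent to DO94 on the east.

Longitude square 9; +1 → 10, wraps to 0, carry into field.
Longitude field D = 3; +1 → 4 = E.
The latitude characters are unchanged.

EO04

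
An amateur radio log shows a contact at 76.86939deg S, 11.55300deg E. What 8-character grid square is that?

JB53sd61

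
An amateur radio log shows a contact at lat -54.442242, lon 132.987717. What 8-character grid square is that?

Offset from 180°W / 90°S: lon 312.98772°, lat 35.55776°.
Field: 312.98772/20 → 15 → P, 35.55776/10 → 3 → D; chars PD.
Square: 12.98772/2 → 6, 5.55776/1 → 5; chars 65.
Subsquare: 0.98772/0.0833333 → 11 → l, 0.55776/0.0416667 → 13 → n; chars ln.
Extended square: 0.07105/0.00833333 → 8, 0.01609/0.00416667 → 3; chars 83.

PD65ln83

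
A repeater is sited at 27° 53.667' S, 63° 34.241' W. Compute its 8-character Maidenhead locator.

Shift to the Maidenhead origin (180°W, 90°S): lon 116.42932, lat 62.10555.
Field: lon ⌊116.42932/20⌋ = 5 → F; lat ⌊62.10555/10⌋ = 6 → G.
Square: lon ⌊16.42932/2⌋ = 8; lat ⌊2.10555/1⌋ = 2.
Subsquare: lon ⌊0.42932/0.0833333⌋ = 5 → f; lat ⌊0.10555/0.0416667⌋ = 2 → c.
Extended square: lon ⌊0.01265/0.00833333⌋ = 1; lat ⌊0.02222/0.00416667⌋ = 5.

FG82fc15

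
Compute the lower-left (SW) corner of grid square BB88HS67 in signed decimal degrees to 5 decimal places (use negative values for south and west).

Field B=1, B=1: +1·20° lon, +1·10° lat → SW at lon -160°, lat -80°.
Square 8, 8: +8·2° lon, +8·1° lat → SW at lon -144°, lat -72°.
Subsquare h=7, s=18: +7·0.0833333° lon, +18·0.0416667° lat → SW at lon -143.417°, lat -71.25°.
Extended square 6, 7: +6·0.00833333° lon, +7·0.00416667° lat → SW at lon -143.367°, lat -71.2208°.
latitude -71.22083, longitude -143.36667.

-71.22083, -143.36667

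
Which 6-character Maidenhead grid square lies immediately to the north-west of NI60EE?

NI60df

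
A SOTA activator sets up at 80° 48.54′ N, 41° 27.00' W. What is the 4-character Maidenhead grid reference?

GR90

Shift to the Maidenhead origin (180°W, 90°S): lon 138.55, lat 170.81.
Field: lon ⌊138.55/20⌋ = 6 → G; lat ⌊170.81/10⌋ = 17 → R.
Square: lon ⌊18.55/2⌋ = 9; lat ⌊0.81/1⌋ = 0.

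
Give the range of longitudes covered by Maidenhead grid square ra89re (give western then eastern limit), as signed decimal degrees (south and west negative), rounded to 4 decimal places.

Field R=17, A=0: +17·20° lon, +0·10° lat → SW at lon 160°, lat -90°.
Square 8, 9: +8·2° lon, +9·1° lat → SW at lon 176°, lat -81°.
Subsquare r=17, e=4: +17·0.0833333° lon, +4·0.0416667° lat → SW at lon 177.417°, lat -80.8333°.
Cell spans 0.0833333° lon × 0.0416667° lat.
west 177.4167, east 177.5000.

177.4167, 177.5000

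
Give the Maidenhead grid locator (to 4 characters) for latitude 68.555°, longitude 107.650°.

OP38

Shift to the Maidenhead origin (180°W, 90°S): lon 287.65, lat 158.56.
Field (20°×10°, letters A–R): 287.65/20 → 14 → O, 158.56/10 → 15 → P; chars OP.
Square (2°×1°, digits 0–9): 7.65/2 → 3, 8.56/1 → 8; chars 38.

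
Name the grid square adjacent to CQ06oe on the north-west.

CQ06nf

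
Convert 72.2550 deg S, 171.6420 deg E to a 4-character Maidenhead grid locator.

RB57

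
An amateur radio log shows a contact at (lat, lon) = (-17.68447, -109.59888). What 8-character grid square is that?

Offset from 180°W / 90°S: lon 70.40112°, lat 72.31553°.
Field: lon ⌊70.40112/20⌋ = 3 → D; lat ⌊72.31553/10⌋ = 7 → H.
Square: lon ⌊10.40112/2⌋ = 5; lat ⌊2.31553/1⌋ = 2.
Subsquare: lon ⌊0.40112/0.0833333⌋ = 4 → e; lat ⌊0.31553/0.0416667⌋ = 7 → h.
Extended square: lon ⌊0.06779/0.00833333⌋ = 8; lat ⌊0.02386/0.00416667⌋ = 5.

DH52eh85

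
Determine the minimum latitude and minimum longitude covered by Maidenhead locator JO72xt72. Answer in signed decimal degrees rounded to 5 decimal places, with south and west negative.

Field J=9, O=14: +9·20° lon, +14·10° lat → SW at lon 0°, lat 50°.
Square 7, 2: +7·2° lon, +2·1° lat → SW at lon 14°, lat 52°.
Subsquare x=23, t=19: +23·0.0833333° lon, +19·0.0416667° lat → SW at lon 15.9167°, lat 52.7917°.
Extended square 7, 2: +7·0.00833333° lon, +2·0.00416667° lat → SW at lon 15.975°, lat 52.8°.
latitude 52.80000, longitude 15.97500.

52.80000, 15.97500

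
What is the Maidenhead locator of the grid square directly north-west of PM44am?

PM34xn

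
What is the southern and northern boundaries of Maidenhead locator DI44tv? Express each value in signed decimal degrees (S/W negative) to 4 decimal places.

-5.1250, -5.0833

Field D=3, I=8: +3·20° lon, +8·10° lat → SW at lon -120°, lat -10°.
Square 4, 4: +4·2° lon, +4·1° lat → SW at lon -112°, lat -6°.
Subsquare t=19, v=21: +19·0.0833333° lon, +21·0.0416667° lat → SW at lon -110.417°, lat -5.125°.
Cell spans 0.0833333° lon × 0.0416667° lat.
south -5.1250, north -5.0833.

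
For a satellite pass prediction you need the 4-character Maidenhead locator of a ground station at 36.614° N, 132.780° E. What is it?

PM66

Add 180° to longitude and 90° to latitude: 312.78, 126.61.
Field: 312.78/20 → 15 → P, 126.61/10 → 12 → M; chars PM.
Square: 12.78/2 → 6, 6.61/1 → 6; chars 66.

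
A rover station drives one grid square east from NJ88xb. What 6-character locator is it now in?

NJ98ab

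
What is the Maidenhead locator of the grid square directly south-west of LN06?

Longitude square 0; −1 → -1, wraps to 9, carry into field.
Longitude field L = 11; −1 → 10 = K.
Latitude square 6; −1 → 5.

KN95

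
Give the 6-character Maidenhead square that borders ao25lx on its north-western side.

AO26ka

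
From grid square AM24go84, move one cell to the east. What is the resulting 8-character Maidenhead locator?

AM24go94

Longitude extended square 8; +1 → 9.
The latitude characters are unchanged.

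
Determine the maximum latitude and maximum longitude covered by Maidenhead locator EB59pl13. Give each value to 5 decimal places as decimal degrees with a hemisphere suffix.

70.52500° S, 88.73333° W

Field E=4, B=1: +4·20° lon, +1·10° lat → SW at lon -100°, lat -80°.
Square 5, 9: +5·2° lon, +9·1° lat → SW at lon -90°, lat -71°.
Subsquare p=15, l=11: +15·0.0833333° lon, +11·0.0416667° lat → SW at lon -88.75°, lat -70.5417°.
Extended square 1, 3: +1·0.00833333° lon, +3·0.00416667° lat → SW at lon -88.7417°, lat -70.5292°.
Cell spans 0.00833333° lon × 0.00416667° lat. NE corner is SW corner plus one full cell.
latitude 70.52500° S, longitude 88.73333° W.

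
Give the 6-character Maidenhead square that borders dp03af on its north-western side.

CP93xg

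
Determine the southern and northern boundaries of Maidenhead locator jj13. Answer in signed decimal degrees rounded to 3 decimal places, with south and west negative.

3.000, 4.000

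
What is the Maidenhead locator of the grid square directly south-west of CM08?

BM97

Longitude square 0; −1 → -1, wraps to 9, carry into field.
Longitude field C = 2; −1 → 1 = B.
Latitude square 8; −1 → 7.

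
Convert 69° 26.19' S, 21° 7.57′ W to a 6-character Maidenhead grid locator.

Shift to the Maidenhead origin (180°W, 90°S): lon 158.8738, lat 20.5635.
Field: 158.8738/20 → 7 → H, 20.5635/10 → 2 → C; chars HC.
Square: 18.8738/2 → 9, 0.5635/1 → 0; chars 90.
Subsquare: 0.8738/0.0833333 → 10 → k, 0.5635/0.0416667 → 13 → n; chars kn.

HC90kn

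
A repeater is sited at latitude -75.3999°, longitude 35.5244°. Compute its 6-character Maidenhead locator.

KB74so

Shift to the Maidenhead origin (180°W, 90°S): lon 215.5244, lat 14.6001.
Field (20°×10°, letters A–R): lon ⌊215.5244/20⌋ = 10 → K; lat ⌊14.6001/10⌋ = 1 → B.
Square (2°×1°, digits 0–9): lon ⌊15.5244/2⌋ = 7; lat ⌊4.6001/1⌋ = 4.
Subsquare (5′×2.5′, letters a–x): lon ⌊1.5244/0.0833333⌋ = 18 → s; lat ⌊0.6001/0.0416667⌋ = 14 → o.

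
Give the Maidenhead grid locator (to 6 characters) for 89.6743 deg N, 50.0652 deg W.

GR49xq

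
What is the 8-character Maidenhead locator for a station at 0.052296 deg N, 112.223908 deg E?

OJ60cb62

Offset from 180°W / 90°S: lon 292.22391°, lat 90.05230°.
Field (20°×10°, letters A–R): 292.22391/20 → 14 → O, 90.05230/10 → 9 → J; chars OJ.
Square (2°×1°, digits 0–9): 12.22391/2 → 6, 0.05230/1 → 0; chars 60.
Subsquare (5′×2.5′, letters a–x): 0.22391/0.0833333 → 2 → c, 0.05230/0.0416667 → 1 → b; chars cb.
Extended square (30″×15″, digits 0–9): 0.05724/0.00833333 → 6, 0.01063/0.00416667 → 2; chars 62.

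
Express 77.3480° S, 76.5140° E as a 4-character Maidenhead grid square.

Add 180° to longitude and 90° to latitude: 256.51, 12.65.
Field (20°×10°, letters A–R): 256.51/20 → 12 → M, 12.65/10 → 1 → B; chars MB.
Square (2°×1°, digits 0–9): 16.51/2 → 8, 2.65/1 → 2; chars 82.

MB82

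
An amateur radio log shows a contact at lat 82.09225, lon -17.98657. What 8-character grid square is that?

IR12ac12

Offset from 180°W / 90°S: lon 162.01343°, lat 172.09225°.
Field (20°×10°, letters A–R): 162.01343/20 → 8 → I, 172.09225/10 → 17 → R; chars IR.
Square (2°×1°, digits 0–9): 2.01343/2 → 1, 2.09225/1 → 2; chars 12.
Subsquare (5′×2.5′, letters a–x): 0.01343/0.0833333 → 0 → a, 0.09225/0.0416667 → 2 → c; chars ac.
Extended square (30″×15″, digits 0–9): 0.01343/0.00833333 → 1, 0.00892/0.00416667 → 2; chars 12.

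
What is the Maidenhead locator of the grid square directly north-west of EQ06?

DQ97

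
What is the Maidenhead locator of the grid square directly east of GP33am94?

GP33bm04

Longitude extended square 9; +1 → 10, wraps to 0, carry into subsquare.
Longitude subsquare a = 0; +1 → 1 = b.
The latitude characters are unchanged.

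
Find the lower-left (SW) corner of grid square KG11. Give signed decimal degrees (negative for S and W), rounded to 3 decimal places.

Field K=10, G=6: +10·20° lon, +6·10° lat → SW at lon 20°, lat -30°.
Square 1, 1: +1·2° lon, +1·1° lat → SW at lon 22°, lat -29°.
latitude -29.000, longitude 22.000.

-29.000, 22.000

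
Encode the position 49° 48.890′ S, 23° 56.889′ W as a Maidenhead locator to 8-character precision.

HE80ae64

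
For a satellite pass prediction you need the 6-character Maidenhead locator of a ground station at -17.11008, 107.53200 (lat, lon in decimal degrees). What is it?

Offset from 180°W / 90°S: lon 287.5320°, lat 72.8899°.
Field: lon ⌊287.5320/20⌋ = 14 → O; lat ⌊72.8899/10⌋ = 7 → H.
Square: lon ⌊7.5320/2⌋ = 3; lat ⌊2.8899/1⌋ = 2.
Subsquare: lon ⌊1.5320/0.0833333⌋ = 18 → s; lat ⌊0.8899/0.0416667⌋ = 21 → v.

OH32sv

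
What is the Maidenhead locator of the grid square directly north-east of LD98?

Longitude square 9; +1 → 10, wraps to 0, carry into field.
Longitude field L = 11; +1 → 12 = M.
Latitude square 8; +1 → 9.

MD09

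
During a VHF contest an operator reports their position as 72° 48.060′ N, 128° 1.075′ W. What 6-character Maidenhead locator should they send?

CQ52xt

Shift to the Maidenhead origin (180°W, 90°S): lon 51.9821, lat 162.8010.
Field (20°×10°, letters A–R): 51.9821/20 → 2 → C, 162.8010/10 → 16 → Q; chars CQ.
Square (2°×1°, digits 0–9): 11.9821/2 → 5, 2.8010/1 → 2; chars 52.
Subsquare (5′×2.5′, letters a–x): 1.9821/0.0833333 → 23 → x, 0.8010/0.0416667 → 19 → t; chars xt.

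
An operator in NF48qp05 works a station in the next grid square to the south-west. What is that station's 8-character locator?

Longitude extended square 0; −1 → -1, wraps to 9, carry into subsquare.
Longitude subsquare q = 16; −1 → 15 = p.
Latitude extended square 5; −1 → 4.

NF48pp94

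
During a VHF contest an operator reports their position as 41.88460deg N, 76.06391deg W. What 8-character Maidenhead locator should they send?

Offset from 180°W / 90°S: lon 103.93609°, lat 131.88460°.
Field: 103.93609/20 → 5 → F, 131.88460/10 → 13 → N; chars FN.
Square: 3.93609/2 → 1, 1.88460/1 → 1; chars 11.
Subsquare: 1.93609/0.0833333 → 23 → x, 0.88460/0.0416667 → 21 → v; chars xv.
Extended square: 0.01942/0.00833333 → 2, 0.00960/0.00416667 → 2; chars 22.

FN11xv22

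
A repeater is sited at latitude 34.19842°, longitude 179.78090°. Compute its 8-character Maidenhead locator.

Add 180° to longitude and 90° to latitude: 359.78090, 124.19842.
Field (20°×10°, letters A–R): lon ⌊359.78090/20⌋ = 17 → R; lat ⌊124.19842/10⌋ = 12 → M.
Square (2°×1°, digits 0–9): lon ⌊19.78090/2⌋ = 9; lat ⌊4.19842/1⌋ = 4.
Subsquare (5′×2.5′, letters a–x): lon ⌊1.78090/0.0833333⌋ = 21 → v; lat ⌊0.19842/0.0416667⌋ = 4 → e.
Extended square (30″×15″, digits 0–9): lon ⌊0.03090/0.00833333⌋ = 3; lat ⌊0.03175/0.00416667⌋ = 7.

RM94ve37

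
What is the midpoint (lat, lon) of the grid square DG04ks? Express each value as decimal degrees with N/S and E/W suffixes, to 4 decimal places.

25.2292° S, 119.1250° W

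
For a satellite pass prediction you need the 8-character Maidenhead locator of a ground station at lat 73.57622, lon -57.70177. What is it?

Shift to the Maidenhead origin (180°W, 90°S): lon 122.29823, lat 163.57622.
Field: 122.29823/20 → 6 → G, 163.57622/10 → 16 → Q; chars GQ.
Square: 2.29823/2 → 1, 3.57622/1 → 3; chars 13.
Subsquare: 0.29823/0.0833333 → 3 → d, 0.57622/0.0416667 → 13 → n; chars dn.
Extended square: 0.04823/0.00833333 → 5, 0.03455/0.00416667 → 8; chars 58.

GQ13dn58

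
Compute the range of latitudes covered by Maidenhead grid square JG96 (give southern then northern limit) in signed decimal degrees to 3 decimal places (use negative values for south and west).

-24.000, -23.000

Field J=9, G=6: +9·20° lon, +6·10° lat → SW at lon 0°, lat -30°.
Square 9, 6: +9·2° lon, +6·1° lat → SW at lon 18°, lat -24°.
Cell spans 2° lon × 1° lat.
south -24.000, north -23.000.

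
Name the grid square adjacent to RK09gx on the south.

RK09gw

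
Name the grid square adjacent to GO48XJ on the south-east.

Longitude subsquare x = 23; +1 → 24, wraps to 0 = a, carry into square.
Longitude square 4; +1 → 5.
Latitude subsquare j = 9; −1 → 8 = i.

GO58ai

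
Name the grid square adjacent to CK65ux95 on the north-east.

CK65vx06

Longitude extended square 9; +1 → 10, wraps to 0, carry into subsquare.
Longitude subsquare u = 20; +1 → 21 = v.
Latitude extended square 5; +1 → 6.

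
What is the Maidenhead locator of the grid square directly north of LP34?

Latitude square 4; +1 → 5.
The longitude characters are unchanged.

LP35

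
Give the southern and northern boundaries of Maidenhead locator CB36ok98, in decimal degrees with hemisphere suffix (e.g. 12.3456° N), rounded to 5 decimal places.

73.55000° S, 73.54583° S

Field C=2, B=1: +2·20° lon, +1·10° lat → SW at lon -140°, lat -80°.
Square 3, 6: +3·2° lon, +6·1° lat → SW at lon -134°, lat -74°.
Subsquare o=14, k=10: +14·0.0833333° lon, +10·0.0416667° lat → SW at lon -132.833°, lat -73.5833°.
Extended square 9, 8: +9·0.00833333° lon, +8·0.00416667° lat → SW at lon -132.758°, lat -73.55°.
Cell spans 0.00833333° lon × 0.00416667° lat.
south 73.55000° S, north 73.54583° S.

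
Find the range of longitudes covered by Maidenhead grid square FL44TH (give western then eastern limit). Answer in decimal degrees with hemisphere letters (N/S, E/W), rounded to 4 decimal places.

Field F=5, L=11: +5·20° lon, +11·10° lat → SW at lon -80°, lat 20°.
Square 4, 4: +4·2° lon, +4·1° lat → SW at lon -72°, lat 24°.
Subsquare t=19, h=7: +19·0.0833333° lon, +7·0.0416667° lat → SW at lon -70.4167°, lat 24.2917°.
Cell spans 0.0833333° lon × 0.0416667° lat.
west 70.4167° W, east 70.3333° W.

70.4167° W, 70.3333° W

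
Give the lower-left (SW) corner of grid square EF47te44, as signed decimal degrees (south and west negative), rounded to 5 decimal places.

-32.81667, -90.38333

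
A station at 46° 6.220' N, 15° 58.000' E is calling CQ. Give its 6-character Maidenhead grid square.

JN76xc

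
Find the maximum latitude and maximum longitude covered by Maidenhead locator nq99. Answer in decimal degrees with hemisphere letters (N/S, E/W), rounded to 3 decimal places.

80.000° N, 100.000° E

Field N=13, Q=16: +13·20° lon, +16·10° lat → SW at lon 80°, lat 70°.
Square 9, 9: +9·2° lon, +9·1° lat → SW at lon 98°, lat 79°.
Cell spans 2° lon × 1° lat. NE corner is SW corner plus one full cell.
latitude 80.000° N, longitude 100.000° E.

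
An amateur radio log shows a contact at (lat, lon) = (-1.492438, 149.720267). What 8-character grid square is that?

Add 180° to longitude and 90° to latitude: 329.72027, 88.50756.
Field (20°×10°, letters A–R): 329.72027/20 → 16 → Q, 88.50756/10 → 8 → I; chars QI.
Square (2°×1°, digits 0–9): 9.72027/2 → 4, 8.50756/1 → 8; chars 48.
Subsquare (5′×2.5′, letters a–x): 1.72027/0.0833333 → 20 → u, 0.50756/0.0416667 → 12 → m; chars um.
Extended square (30″×15″, digits 0–9): 0.05360/0.00833333 → 6, 0.00756/0.00416667 → 1; chars 61.

QI48um61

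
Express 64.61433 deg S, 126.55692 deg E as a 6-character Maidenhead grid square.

Offset from 180°W / 90°S: lon 306.5569°, lat 25.3857°.
Field: lon ⌊306.5569/20⌋ = 15 → P; lat ⌊25.3857/10⌋ = 2 → C.
Square: lon ⌊6.5569/2⌋ = 3; lat ⌊5.3857/1⌋ = 5.
Subsquare: lon ⌊0.5569/0.0833333⌋ = 6 → g; lat ⌊0.3857/0.0416667⌋ = 9 → j.

PC35gj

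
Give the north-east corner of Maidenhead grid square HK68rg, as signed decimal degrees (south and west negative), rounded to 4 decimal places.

Field H=7, K=10: +7·20° lon, +10·10° lat → SW at lon -40°, lat 10°.
Square 6, 8: +6·2° lon, +8·1° lat → SW at lon -28°, lat 18°.
Subsquare r=17, g=6: +17·0.0833333° lon, +6·0.0416667° lat → SW at lon -26.5833°, lat 18.25°.
Cell spans 0.0833333° lon × 0.0416667° lat. NE corner is SW corner plus one full cell.
latitude 18.2917, longitude -26.5000.

18.2917, -26.5000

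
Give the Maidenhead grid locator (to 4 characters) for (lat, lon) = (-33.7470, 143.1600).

QF16

Offset from 180°W / 90°S: lon 323.16°, lat 56.25°.
Field: 323.16/20 → 16 → Q, 56.25/10 → 5 → F; chars QF.
Square: 3.16/2 → 1, 6.25/1 → 6; chars 16.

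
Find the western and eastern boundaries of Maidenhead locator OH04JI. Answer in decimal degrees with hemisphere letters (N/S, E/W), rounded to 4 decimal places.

100.7500° E, 100.8333° E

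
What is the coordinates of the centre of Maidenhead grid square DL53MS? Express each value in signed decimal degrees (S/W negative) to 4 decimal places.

23.7708, -108.9583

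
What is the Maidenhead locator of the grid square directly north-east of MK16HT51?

MK16ht62

Longitude extended square 5; +1 → 6.
Latitude extended square 1; +1 → 2.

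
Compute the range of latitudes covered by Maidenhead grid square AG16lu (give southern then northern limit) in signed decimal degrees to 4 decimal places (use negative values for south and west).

-23.1667, -23.1250

Field A=0, G=6: +0·20° lon, +6·10° lat → SW at lon -180°, lat -30°.
Square 1, 6: +1·2° lon, +6·1° lat → SW at lon -178°, lat -24°.
Subsquare l=11, u=20: +11·0.0833333° lon, +20·0.0416667° lat → SW at lon -177.083°, lat -23.1667°.
Cell spans 0.0833333° lon × 0.0416667° lat.
south -23.1667, north -23.1250.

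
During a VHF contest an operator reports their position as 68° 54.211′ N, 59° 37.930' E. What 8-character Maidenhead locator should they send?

Add 180° to longitude and 90° to latitude: 239.63217, 158.90352.
Field: 239.63217/20 → 11 → L, 158.90352/10 → 15 → P; chars LP.
Square: 19.63217/2 → 9, 8.90352/1 → 8; chars 98.
Subsquare: 1.63217/0.0833333 → 19 → t, 0.90352/0.0416667 → 21 → v; chars tv.
Extended square: 0.04883/0.00833333 → 5, 0.02852/0.00416667 → 6; chars 56.

LP98tv56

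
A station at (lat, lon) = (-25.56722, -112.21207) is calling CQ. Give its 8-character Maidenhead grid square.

Offset from 180°W / 90°S: lon 67.78793°, lat 64.43278°.
Field: lon ⌊67.78793/20⌋ = 3 → D; lat ⌊64.43278/10⌋ = 6 → G.
Square: lon ⌊7.78793/2⌋ = 3; lat ⌊4.43278/1⌋ = 4.
Subsquare: lon ⌊1.78793/0.0833333⌋ = 21 → v; lat ⌊0.43278/0.0416667⌋ = 10 → k.
Extended square: lon ⌊0.03793/0.00833333⌋ = 4; lat ⌊0.01611/0.00416667⌋ = 3.

DG34vk43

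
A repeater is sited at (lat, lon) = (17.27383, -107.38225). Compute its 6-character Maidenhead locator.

DK67hg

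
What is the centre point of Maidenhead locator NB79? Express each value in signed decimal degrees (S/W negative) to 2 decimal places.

Field N=13, B=1: +13·20° lon, +1·10° lat → SW at lon 80°, lat -80°.
Square 7, 9: +7·2° lon, +9·1° lat → SW at lon 94°, lat -71°.
Cell spans 2° lon × 1° lat. Centre is SW corner plus half of each.
latitude -70.50, longitude 95.00.

-70.50, 95.00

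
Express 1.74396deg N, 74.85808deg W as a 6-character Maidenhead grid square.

FJ21nr

Offset from 180°W / 90°S: lon 105.1419°, lat 91.7440°.
Field: lon ⌊105.1419/20⌋ = 5 → F; lat ⌊91.7440/10⌋ = 9 → J.
Square: lon ⌊5.1419/2⌋ = 2; lat ⌊1.7440/1⌋ = 1.
Subsquare: lon ⌊1.1419/0.0833333⌋ = 13 → n; lat ⌊0.7440/0.0416667⌋ = 17 → r.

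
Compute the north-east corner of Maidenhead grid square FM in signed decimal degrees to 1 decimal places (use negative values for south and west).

40.0, -60.0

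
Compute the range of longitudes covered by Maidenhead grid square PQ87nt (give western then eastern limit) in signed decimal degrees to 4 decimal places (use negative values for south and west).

137.0833, 137.1667

Field P=15, Q=16: +15·20° lon, +16·10° lat → SW at lon 120°, lat 70°.
Square 8, 7: +8·2° lon, +7·1° lat → SW at lon 136°, lat 77°.
Subsquare n=13, t=19: +13·0.0833333° lon, +19·0.0416667° lat → SW at lon 137.083°, lat 77.7917°.
Cell spans 0.0833333° lon × 0.0416667° lat.
west 137.0833, east 137.1667.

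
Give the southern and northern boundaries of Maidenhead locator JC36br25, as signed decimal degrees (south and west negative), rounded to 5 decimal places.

-63.27083, -63.26667

Field J=9, C=2: +9·20° lon, +2·10° lat → SW at lon 0°, lat -70°.
Square 3, 6: +3·2° lon, +6·1° lat → SW at lon 6°, lat -64°.
Subsquare b=1, r=17: +1·0.0833333° lon, +17·0.0416667° lat → SW at lon 6.08333°, lat -63.2917°.
Extended square 2, 5: +2·0.00833333° lon, +5·0.00416667° lat → SW at lon 6.1°, lat -63.2708°.
Cell spans 0.00833333° lon × 0.00416667° lat.
south -63.27083, north -63.26667.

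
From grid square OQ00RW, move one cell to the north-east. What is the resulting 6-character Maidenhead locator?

Longitude subsquare r = 17; +1 → 18 = s.
Latitude subsquare w = 22; +1 → 23 = x.

OQ00sx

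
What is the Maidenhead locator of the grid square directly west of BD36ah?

BD26xh

Longitude subsquare a = 0; −1 → -1, wraps to 23 = x, carry into square.
Longitude square 3; −1 → 2.
The latitude characters are unchanged.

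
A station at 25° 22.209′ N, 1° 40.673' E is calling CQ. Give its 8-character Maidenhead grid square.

JL05ui18

Add 180° to longitude and 90° to latitude: 181.67788, 115.37015.
Field: 181.67788/20 → 9 → J, 115.37015/10 → 11 → L; chars JL.
Square: 1.67788/2 → 0, 5.37015/1 → 5; chars 05.
Subsquare: 1.67788/0.0833333 → 20 → u, 0.37015/0.0416667 → 8 → i; chars ui.
Extended square: 0.01122/0.00833333 → 1, 0.03682/0.00416667 → 8; chars 18.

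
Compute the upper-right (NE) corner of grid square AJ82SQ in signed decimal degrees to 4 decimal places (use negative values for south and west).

2.7083, -162.4167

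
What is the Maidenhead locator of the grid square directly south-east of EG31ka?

Longitude subsquare k = 10; +1 → 11 = l.
Latitude subsquare a = 0; −1 → -1, wraps to 23 = x, carry into square.
Latitude square 1; −1 → 0.

EG30lx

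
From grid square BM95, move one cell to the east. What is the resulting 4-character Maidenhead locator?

CM05

Longitude square 9; +1 → 10, wraps to 0, carry into field.
Longitude field B = 1; +1 → 2 = C.
The latitude characters are unchanged.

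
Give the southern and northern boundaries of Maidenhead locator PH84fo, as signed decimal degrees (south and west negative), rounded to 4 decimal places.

-15.4167, -15.3750

Field P=15, H=7: +15·20° lon, +7·10° lat → SW at lon 120°, lat -20°.
Square 8, 4: +8·2° lon, +4·1° lat → SW at lon 136°, lat -16°.
Subsquare f=5, o=14: +5·0.0833333° lon, +14·0.0416667° lat → SW at lon 136.417°, lat -15.4167°.
Cell spans 0.0833333° lon × 0.0416667° lat.
south -15.4167, north -15.3750.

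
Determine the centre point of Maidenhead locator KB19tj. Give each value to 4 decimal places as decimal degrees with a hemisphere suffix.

70.6042° S, 23.6250° E

Field K=10, B=1: +10·20° lon, +1·10° lat → SW at lon 20°, lat -80°.
Square 1, 9: +1·2° lon, +9·1° lat → SW at lon 22°, lat -71°.
Subsquare t=19, j=9: +19·0.0833333° lon, +9·0.0416667° lat → SW at lon 23.5833°, lat -70.625°.
Cell spans 0.0833333° lon × 0.0416667° lat. Centre is SW corner plus half of each.
latitude 70.6042° S, longitude 23.6250° E.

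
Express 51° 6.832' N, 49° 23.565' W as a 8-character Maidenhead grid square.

Shift to the Maidenhead origin (180°W, 90°S): lon 130.60725, lat 141.11387.
Field (20°×10°, letters A–R): lon ⌊130.60725/20⌋ = 6 → G; lat ⌊141.11387/10⌋ = 14 → O.
Square (2°×1°, digits 0–9): lon ⌊10.60725/2⌋ = 5; lat ⌊1.11387/1⌋ = 1.
Subsquare (5′×2.5′, letters a–x): lon ⌊0.60725/0.0833333⌋ = 7 → h; lat ⌊0.11387/0.0416667⌋ = 2 → c.
Extended square (30″×15″, digits 0–9): lon ⌊0.02392/0.00833333⌋ = 2; lat ⌊0.03053/0.00416667⌋ = 7.

GO51hc27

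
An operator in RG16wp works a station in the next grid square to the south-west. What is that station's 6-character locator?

RG16vo

Longitude subsquare w = 22; −1 → 21 = v.
Latitude subsquare p = 15; −1 → 14 = o.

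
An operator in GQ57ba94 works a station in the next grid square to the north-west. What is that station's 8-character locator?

GQ57ba85

Longitude extended square 9; −1 → 8.
Latitude extended square 4; +1 → 5.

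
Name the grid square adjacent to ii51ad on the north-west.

Longitude subsquare a = 0; −1 → -1, wraps to 23 = x, carry into square.
Longitude square 5; −1 → 4.
Latitude subsquare d = 3; +1 → 4 = e.

II41xe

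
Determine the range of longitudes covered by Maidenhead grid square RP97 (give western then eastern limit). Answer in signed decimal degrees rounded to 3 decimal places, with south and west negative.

178.000, 180.000

Field R=17, P=15: +17·20° lon, +15·10° lat → SW at lon 160°, lat 60°.
Square 9, 7: +9·2° lon, +7·1° lat → SW at lon 178°, lat 67°.
Cell spans 2° lon × 1° lat.
west 178.000, east 180.000.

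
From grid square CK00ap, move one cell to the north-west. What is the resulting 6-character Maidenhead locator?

Longitude subsquare a = 0; −1 → -1, wraps to 23 = x, carry into square.
Longitude square 0; −1 → -1, wraps to 9, carry into field.
Longitude field C = 2; −1 → 1 = B.
Latitude subsquare p = 15; +1 → 16 = q.

BK90xq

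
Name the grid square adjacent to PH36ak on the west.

Longitude subsquare a = 0; −1 → -1, wraps to 23 = x, carry into square.
Longitude square 3; −1 → 2.
The latitude characters are unchanged.

PH26xk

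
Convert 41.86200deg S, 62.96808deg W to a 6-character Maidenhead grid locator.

FE88md

Add 180° to longitude and 90° to latitude: 117.0319, 48.1380.
Field: lon ⌊117.0319/20⌋ = 5 → F; lat ⌊48.1380/10⌋ = 4 → E.
Square: lon ⌊17.0319/2⌋ = 8; lat ⌊8.1380/1⌋ = 8.
Subsquare: lon ⌊1.0319/0.0833333⌋ = 12 → m; lat ⌊0.1380/0.0416667⌋ = 3 → d.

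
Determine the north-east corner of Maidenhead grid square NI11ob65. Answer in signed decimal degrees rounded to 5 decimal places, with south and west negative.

Field N=13, I=8: +13·20° lon, +8·10° lat → SW at lon 80°, lat -10°.
Square 1, 1: +1·2° lon, +1·1° lat → SW at lon 82°, lat -9°.
Subsquare o=14, b=1: +14·0.0833333° lon, +1·0.0416667° lat → SW at lon 83.1667°, lat -8.95833°.
Extended square 6, 5: +6·0.00833333° lon, +5·0.00416667° lat → SW at lon 83.2167°, lat -8.9375°.
Cell spans 0.00833333° lon × 0.00416667° lat. NE corner is SW corner plus one full cell.
latitude -8.93333, longitude 83.22500.

-8.93333, 83.22500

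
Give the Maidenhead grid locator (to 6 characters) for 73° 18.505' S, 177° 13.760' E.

RB86oq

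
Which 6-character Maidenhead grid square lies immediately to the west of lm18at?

Longitude subsquare a = 0; −1 → -1, wraps to 23 = x, carry into square.
Longitude square 1; −1 → 0.
The latitude characters are unchanged.

LM08xt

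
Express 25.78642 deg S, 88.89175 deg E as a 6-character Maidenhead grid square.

NG44kf

Add 180° to longitude and 90° to latitude: 268.8918, 64.2136.
Field: 268.8918/20 → 13 → N, 64.2136/10 → 6 → G; chars NG.
Square: 8.8918/2 → 4, 4.2136/1 → 4; chars 44.
Subsquare: 0.8918/0.0833333 → 10 → k, 0.2136/0.0416667 → 5 → f; chars kf.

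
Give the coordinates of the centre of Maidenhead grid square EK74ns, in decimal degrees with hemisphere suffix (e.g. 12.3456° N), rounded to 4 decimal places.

14.7708° N, 84.8750° W

Field E=4, K=10: +4·20° lon, +10·10° lat → SW at lon -100°, lat 10°.
Square 7, 4: +7·2° lon, +4·1° lat → SW at lon -86°, lat 14°.
Subsquare n=13, s=18: +13·0.0833333° lon, +18·0.0416667° lat → SW at lon -84.9167°, lat 14.75°.
Cell spans 0.0833333° lon × 0.0416667° lat. Centre is SW corner plus half of each.
latitude 14.7708° N, longitude 84.8750° W.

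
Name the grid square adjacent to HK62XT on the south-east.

Longitude subsquare x = 23; +1 → 24, wraps to 0 = a, carry into square.
Longitude square 6; +1 → 7.
Latitude subsquare t = 19; −1 → 18 = s.

HK72as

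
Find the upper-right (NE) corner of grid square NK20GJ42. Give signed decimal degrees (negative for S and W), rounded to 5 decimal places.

Field N=13, K=10: +13·20° lon, +10·10° lat → SW at lon 80°, lat 10°.
Square 2, 0: +2·2° lon, +0·1° lat → SW at lon 84°, lat 10°.
Subsquare g=6, j=9: +6·0.0833333° lon, +9·0.0416667° lat → SW at lon 84.5°, lat 10.375°.
Extended square 4, 2: +4·0.00833333° lon, +2·0.00416667° lat → SW at lon 84.5333°, lat 10.3833°.
Cell spans 0.00833333° lon × 0.00416667° lat. NE corner is SW corner plus one full cell.
latitude 10.38750, longitude 84.54167.

10.38750, 84.54167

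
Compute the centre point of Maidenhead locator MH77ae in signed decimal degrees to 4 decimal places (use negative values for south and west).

-12.8125, 74.0417

Field M=12, H=7: +12·20° lon, +7·10° lat → SW at lon 60°, lat -20°.
Square 7, 7: +7·2° lon, +7·1° lat → SW at lon 74°, lat -13°.
Subsquare a=0, e=4: +0·0.0833333° lon, +4·0.0416667° lat → SW at lon 74°, lat -12.8333°.
Cell spans 0.0833333° lon × 0.0416667° lat. Centre is SW corner plus half of each.
latitude -12.8125, longitude 74.0417.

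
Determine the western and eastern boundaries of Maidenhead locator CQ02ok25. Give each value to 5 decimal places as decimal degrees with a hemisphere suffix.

138.81667° W, 138.80833° W

Field C=2, Q=16: +2·20° lon, +16·10° lat → SW at lon -140°, lat 70°.
Square 0, 2: +0·2° lon, +2·1° lat → SW at lon -140°, lat 72°.
Subsquare o=14, k=10: +14·0.0833333° lon, +10·0.0416667° lat → SW at lon -138.833°, lat 72.4167°.
Extended square 2, 5: +2·0.00833333° lon, +5·0.00416667° lat → SW at lon -138.817°, lat 72.4375°.
Cell spans 0.00833333° lon × 0.00416667° lat.
west 138.81667° W, east 138.80833° W.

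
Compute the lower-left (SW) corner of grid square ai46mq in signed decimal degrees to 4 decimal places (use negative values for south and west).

Field A=0, I=8: +0·20° lon, +8·10° lat → SW at lon -180°, lat -10°.
Square 4, 6: +4·2° lon, +6·1° lat → SW at lon -172°, lat -4°.
Subsquare m=12, q=16: +12·0.0833333° lon, +16·0.0416667° lat → SW at lon -171°, lat -3.33333°.
latitude -3.3333, longitude -171.0000.

-3.3333, -171.0000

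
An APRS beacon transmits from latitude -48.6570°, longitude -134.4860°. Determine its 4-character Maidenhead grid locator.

CE21

Add 180° to longitude and 90° to latitude: 45.51, 41.34.
Field (20°×10°, letters A–R): 45.51/20 → 2 → C, 41.34/10 → 4 → E; chars CE.
Square (2°×1°, digits 0–9): 5.51/2 → 2, 1.34/1 → 1; chars 21.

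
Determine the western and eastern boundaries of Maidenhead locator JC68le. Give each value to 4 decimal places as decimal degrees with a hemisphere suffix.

12.9167° E, 13.0000° E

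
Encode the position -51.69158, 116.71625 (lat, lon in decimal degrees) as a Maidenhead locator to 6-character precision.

OD88ih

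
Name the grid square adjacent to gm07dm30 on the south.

GM07dl39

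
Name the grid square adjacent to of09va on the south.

OF08vx

Latitude subsquare a = 0; −1 → -1, wraps to 23 = x, carry into square.
Latitude square 9; −1 → 8.
The longitude characters are unchanged.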